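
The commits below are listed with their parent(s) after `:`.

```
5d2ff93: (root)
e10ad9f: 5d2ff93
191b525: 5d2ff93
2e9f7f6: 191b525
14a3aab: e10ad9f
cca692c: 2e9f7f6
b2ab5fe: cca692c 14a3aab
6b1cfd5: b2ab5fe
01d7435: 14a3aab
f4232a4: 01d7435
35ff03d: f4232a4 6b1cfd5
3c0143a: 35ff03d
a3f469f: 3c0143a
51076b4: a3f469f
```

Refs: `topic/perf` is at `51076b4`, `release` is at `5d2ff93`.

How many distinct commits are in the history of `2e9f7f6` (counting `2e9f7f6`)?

3

Walking parent pointers from 2e9f7f6: reachable set = {191b525, 2e9f7f6, 5d2ff93}.
That is 3 commits.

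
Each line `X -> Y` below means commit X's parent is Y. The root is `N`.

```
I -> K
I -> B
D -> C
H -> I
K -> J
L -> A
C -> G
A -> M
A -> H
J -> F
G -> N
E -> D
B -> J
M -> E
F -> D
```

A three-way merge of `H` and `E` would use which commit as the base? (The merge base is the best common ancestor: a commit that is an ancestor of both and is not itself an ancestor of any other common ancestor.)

Ancestors of H: {B, C, D, F, G, H, I, J, K, N}.
Ancestors of E: {C, D, E, G, N}.
Common ancestors: {C, D, G, N}.
Among these, D is not an ancestor of any other common ancestor — it is the merge base.

D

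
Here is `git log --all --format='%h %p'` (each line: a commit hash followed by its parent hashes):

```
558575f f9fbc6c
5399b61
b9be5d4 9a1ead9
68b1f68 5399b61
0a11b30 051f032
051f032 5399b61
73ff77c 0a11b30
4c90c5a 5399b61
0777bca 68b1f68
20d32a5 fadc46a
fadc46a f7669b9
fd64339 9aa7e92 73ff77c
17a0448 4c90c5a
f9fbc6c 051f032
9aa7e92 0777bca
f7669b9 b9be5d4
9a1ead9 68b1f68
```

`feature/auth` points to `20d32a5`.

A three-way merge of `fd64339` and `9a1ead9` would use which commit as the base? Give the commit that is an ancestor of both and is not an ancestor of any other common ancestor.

Ancestors of fd64339: {051f032, 0777bca, 0a11b30, 5399b61, 68b1f68, 73ff77c, 9aa7e92, fd64339}.
Ancestors of 9a1ead9: {5399b61, 68b1f68, 9a1ead9}.
Common ancestors: {5399b61, 68b1f68}.
Among these, 68b1f68 is not an ancestor of any other common ancestor — it is the merge base.

68b1f68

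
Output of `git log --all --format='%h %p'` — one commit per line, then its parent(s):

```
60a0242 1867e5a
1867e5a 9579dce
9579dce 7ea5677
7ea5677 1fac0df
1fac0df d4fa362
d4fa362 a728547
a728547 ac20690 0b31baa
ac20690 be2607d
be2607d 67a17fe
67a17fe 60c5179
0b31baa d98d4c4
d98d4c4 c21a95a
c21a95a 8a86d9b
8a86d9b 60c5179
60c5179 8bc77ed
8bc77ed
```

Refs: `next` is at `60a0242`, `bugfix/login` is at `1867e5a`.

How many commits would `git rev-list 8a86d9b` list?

3

Walking parent pointers from 8a86d9b: reachable set = {60c5179, 8a86d9b, 8bc77ed}.
That is 3 commits.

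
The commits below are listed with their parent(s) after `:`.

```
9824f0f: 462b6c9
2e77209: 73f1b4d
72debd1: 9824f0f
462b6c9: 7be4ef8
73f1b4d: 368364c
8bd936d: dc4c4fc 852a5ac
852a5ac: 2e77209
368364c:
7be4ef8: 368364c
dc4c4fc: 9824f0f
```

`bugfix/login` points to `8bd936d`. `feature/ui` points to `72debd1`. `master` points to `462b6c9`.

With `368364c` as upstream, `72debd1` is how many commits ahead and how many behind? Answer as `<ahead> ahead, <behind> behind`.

Reachable from 72debd1: {368364c, 462b6c9, 72debd1, 7be4ef8, 9824f0f}.
Reachable from 368364c: {368364c}.
Only in 72debd1's history (ahead): {462b6c9, 72debd1, 7be4ef8, 9824f0f} — 4.
Only in 368364c's history (behind): {} — 0.

4 ahead, 0 behind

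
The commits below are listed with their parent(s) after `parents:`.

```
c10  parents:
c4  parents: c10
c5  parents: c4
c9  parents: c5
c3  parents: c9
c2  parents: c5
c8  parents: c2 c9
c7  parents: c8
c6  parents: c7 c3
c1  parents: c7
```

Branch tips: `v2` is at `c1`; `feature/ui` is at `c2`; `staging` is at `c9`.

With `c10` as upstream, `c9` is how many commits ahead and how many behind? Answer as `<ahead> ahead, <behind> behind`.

3 ahead, 0 behind

Reachable from c9: {c10, c4, c5, c9}.
Reachable from c10: {c10}.
Only in c9's history (ahead): {c4, c5, c9} — 3.
Only in c10's history (behind): {} — 0.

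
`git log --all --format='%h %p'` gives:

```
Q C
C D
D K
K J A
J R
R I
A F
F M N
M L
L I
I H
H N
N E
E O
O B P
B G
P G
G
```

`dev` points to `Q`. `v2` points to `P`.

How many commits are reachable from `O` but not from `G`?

Reachable from O: {B, G, O, P}.
Reachable from G: {G}.
In O's history but not G's: {B, O, P} — 3 commits.

3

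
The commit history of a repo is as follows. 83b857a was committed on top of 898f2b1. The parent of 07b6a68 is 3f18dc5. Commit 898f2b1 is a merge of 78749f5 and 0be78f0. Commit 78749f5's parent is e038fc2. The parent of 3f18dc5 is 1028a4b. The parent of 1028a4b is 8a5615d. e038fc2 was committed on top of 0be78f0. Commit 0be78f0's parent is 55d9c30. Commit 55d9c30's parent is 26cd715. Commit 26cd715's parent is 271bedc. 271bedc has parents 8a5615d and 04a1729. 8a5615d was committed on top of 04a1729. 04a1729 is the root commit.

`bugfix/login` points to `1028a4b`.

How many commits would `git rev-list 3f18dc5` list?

Walking parent pointers from 3f18dc5: reachable set = {04a1729, 1028a4b, 3f18dc5, 8a5615d}.
That is 4 commits.

4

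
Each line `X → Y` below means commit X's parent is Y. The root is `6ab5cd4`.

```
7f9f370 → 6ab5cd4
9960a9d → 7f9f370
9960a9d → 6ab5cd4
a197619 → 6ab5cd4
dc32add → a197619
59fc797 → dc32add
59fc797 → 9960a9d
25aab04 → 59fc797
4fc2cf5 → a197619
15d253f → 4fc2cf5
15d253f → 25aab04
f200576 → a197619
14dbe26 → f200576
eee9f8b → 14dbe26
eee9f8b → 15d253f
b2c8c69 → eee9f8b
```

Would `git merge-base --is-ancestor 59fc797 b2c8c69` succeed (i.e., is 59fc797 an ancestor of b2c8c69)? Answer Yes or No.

Ancestors of b2c8c69 (commits reachable by following parents): {14dbe26, 15d253f, 25aab04, 4fc2cf5, 59fc797, 6ab5cd4, 7f9f370, 9960a9d, a197619, b2c8c69, dc32add, eee9f8b, f200576}.
59fc797 is in that set, so it is an ancestor of b2c8c69.

Yes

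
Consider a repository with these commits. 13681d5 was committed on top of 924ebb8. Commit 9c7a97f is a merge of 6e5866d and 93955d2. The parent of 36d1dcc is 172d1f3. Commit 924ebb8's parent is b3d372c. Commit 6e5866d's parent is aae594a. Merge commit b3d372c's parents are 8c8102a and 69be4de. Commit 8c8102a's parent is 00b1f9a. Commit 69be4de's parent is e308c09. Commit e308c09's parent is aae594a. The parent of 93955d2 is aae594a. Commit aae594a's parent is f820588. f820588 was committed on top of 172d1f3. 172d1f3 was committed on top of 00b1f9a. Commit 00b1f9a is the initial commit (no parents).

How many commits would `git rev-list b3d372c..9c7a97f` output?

Reachable from 9c7a97f: {00b1f9a, 172d1f3, 6e5866d, 93955d2, 9c7a97f, aae594a, f820588}.
Reachable from b3d372c: {00b1f9a, 172d1f3, 69be4de, 8c8102a, aae594a, b3d372c, e308c09, f820588}.
In 9c7a97f's history but not b3d372c's: {6e5866d, 93955d2, 9c7a97f} — 3 commits.

3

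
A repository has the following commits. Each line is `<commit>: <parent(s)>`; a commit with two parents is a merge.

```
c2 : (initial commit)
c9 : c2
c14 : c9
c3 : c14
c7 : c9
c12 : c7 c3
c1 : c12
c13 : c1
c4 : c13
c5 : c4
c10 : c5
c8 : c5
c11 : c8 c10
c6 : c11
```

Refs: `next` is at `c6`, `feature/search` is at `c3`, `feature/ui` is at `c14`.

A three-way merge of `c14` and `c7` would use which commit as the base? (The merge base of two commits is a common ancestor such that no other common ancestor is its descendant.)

c9

Ancestors of c14: {c14, c2, c9}.
Ancestors of c7: {c2, c7, c9}.
Common ancestors: {c2, c9}.
Among these, c9 is not an ancestor of any other common ancestor — it is the merge base.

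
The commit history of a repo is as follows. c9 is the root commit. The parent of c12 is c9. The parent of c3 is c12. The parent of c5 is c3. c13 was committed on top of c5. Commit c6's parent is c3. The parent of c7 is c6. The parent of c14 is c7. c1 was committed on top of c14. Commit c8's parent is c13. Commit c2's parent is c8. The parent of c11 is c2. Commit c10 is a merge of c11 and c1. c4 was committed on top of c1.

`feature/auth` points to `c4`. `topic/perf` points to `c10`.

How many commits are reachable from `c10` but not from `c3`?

10

Reachable from c10: {c1, c10, c11, c12, c13, c14, c2, c3, c5, c6, c7, c8, c9}.
Reachable from c3: {c12, c3, c9}.
In c10's history but not c3's: {c1, c10, c11, c13, c14, c2, c5, c6, c7, c8} — 10 commits.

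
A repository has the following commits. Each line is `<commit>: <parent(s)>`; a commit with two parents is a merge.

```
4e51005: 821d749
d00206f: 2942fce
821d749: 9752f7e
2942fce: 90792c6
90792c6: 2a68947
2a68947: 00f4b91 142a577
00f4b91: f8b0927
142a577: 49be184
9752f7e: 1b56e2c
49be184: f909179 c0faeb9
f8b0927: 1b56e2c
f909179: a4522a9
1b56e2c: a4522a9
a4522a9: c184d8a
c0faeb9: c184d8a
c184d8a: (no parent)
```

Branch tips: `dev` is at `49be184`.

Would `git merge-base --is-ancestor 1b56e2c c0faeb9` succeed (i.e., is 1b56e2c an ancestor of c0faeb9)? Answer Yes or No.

Ancestors of c0faeb9: {c0faeb9, c184d8a}.
1b56e2c is not in that set, so it is not an ancestor of c0faeb9.

No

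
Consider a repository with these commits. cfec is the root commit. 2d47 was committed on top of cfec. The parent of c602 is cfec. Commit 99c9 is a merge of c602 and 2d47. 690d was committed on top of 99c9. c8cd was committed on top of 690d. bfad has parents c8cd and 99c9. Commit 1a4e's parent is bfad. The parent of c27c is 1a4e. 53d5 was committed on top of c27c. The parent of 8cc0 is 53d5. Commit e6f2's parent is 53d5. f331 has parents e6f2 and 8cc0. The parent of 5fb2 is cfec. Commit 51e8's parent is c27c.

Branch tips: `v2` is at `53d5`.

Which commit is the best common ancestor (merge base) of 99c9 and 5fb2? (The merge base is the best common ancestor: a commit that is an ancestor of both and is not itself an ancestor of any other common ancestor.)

Ancestors of 99c9: {2d47, 99c9, c602, cfec}.
Ancestors of 5fb2: {5fb2, cfec}.
Common ancestors: {cfec}.
The only common ancestor is cfec, so it is the merge base.

cfec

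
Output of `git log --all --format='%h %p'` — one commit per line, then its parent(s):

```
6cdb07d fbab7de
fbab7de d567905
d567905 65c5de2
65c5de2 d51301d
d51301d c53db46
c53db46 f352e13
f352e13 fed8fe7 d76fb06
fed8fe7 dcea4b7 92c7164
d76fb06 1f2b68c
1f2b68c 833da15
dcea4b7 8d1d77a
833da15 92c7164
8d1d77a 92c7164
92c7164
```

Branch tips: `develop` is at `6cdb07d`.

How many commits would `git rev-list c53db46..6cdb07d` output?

Reachable from 6cdb07d: {1f2b68c, 65c5de2, 6cdb07d, 833da15, 8d1d77a, 92c7164, c53db46, d51301d, d567905, d76fb06, dcea4b7, f352e13, fbab7de, fed8fe7}.
Reachable from c53db46: {1f2b68c, 833da15, 8d1d77a, 92c7164, c53db46, d76fb06, dcea4b7, f352e13, fed8fe7}.
In 6cdb07d's history but not c53db46's: {65c5de2, 6cdb07d, d51301d, d567905, fbab7de} — 5 commits.

5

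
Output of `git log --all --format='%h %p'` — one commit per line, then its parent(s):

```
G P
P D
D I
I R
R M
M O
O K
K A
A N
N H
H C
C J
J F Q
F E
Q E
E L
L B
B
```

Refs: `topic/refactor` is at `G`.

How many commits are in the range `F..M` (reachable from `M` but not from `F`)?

9

Reachable from M: {A, B, C, E, F, H, J, K, L, M, N, O, Q}.
Reachable from F: {B, E, F, L}.
In M's history but not F's: {A, C, H, J, K, M, N, O, Q} — 9 commits.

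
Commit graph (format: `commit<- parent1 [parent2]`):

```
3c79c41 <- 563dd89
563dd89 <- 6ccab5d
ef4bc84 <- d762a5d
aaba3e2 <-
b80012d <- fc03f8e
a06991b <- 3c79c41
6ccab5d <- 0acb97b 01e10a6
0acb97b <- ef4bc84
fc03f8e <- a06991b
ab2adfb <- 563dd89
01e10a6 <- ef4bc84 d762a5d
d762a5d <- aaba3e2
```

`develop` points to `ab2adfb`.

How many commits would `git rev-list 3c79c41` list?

8

Walking parent pointers from 3c79c41: reachable set = {01e10a6, 0acb97b, 3c79c41, 563dd89, 6ccab5d, aaba3e2, d762a5d, ef4bc84}.
That is 8 commits.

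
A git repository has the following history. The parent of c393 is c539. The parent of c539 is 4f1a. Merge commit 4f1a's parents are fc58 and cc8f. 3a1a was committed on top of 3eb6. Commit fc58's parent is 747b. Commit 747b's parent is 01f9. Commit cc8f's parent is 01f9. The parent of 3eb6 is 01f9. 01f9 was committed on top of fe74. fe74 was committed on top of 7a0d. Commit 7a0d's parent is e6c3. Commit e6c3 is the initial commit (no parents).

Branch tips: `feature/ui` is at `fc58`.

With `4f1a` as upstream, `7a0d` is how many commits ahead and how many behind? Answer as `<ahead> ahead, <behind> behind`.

0 ahead, 6 behind

Reachable from 7a0d: {7a0d, e6c3}.
Reachable from 4f1a: {01f9, 4f1a, 747b, 7a0d, cc8f, e6c3, fc58, fe74}.
Only in 7a0d's history (ahead): {} — 0.
Only in 4f1a's history (behind): {01f9, 4f1a, 747b, cc8f, fc58, fe74} — 6.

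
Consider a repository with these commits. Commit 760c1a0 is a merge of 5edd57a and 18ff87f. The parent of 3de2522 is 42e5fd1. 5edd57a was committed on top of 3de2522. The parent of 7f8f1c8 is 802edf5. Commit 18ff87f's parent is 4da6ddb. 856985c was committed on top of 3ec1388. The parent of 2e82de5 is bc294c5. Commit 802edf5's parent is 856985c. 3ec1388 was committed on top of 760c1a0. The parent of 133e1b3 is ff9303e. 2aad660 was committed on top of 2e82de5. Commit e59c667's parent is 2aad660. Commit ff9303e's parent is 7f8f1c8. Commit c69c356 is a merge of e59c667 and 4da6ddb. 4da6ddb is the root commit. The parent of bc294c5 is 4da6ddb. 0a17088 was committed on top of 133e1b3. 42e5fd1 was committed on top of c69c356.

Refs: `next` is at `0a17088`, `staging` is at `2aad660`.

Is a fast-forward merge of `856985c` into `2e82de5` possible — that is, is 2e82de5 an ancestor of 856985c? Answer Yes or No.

Yes

A fast-forward from 2e82de5 to 856985c is possible iff 2e82de5 is an ancestor of 856985c.
Ancestors of 856985c: {18ff87f, 2aad660, 2e82de5, 3de2522, 3ec1388, 42e5fd1, 4da6ddb, 5edd57a, 760c1a0, 856985c, bc294c5, c69c356, e59c667}.
2e82de5 is among them, so fast-forward is possible.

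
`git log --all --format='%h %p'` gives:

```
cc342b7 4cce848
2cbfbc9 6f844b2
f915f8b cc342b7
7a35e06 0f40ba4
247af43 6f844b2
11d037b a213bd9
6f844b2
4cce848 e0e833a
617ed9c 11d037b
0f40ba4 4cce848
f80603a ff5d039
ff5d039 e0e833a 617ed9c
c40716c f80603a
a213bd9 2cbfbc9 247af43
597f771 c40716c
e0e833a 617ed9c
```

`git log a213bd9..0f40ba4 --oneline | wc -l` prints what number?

Reachable from 0f40ba4: {0f40ba4, 11d037b, 247af43, 2cbfbc9, 4cce848, 617ed9c, 6f844b2, a213bd9, e0e833a}.
Reachable from a213bd9: {247af43, 2cbfbc9, 6f844b2, a213bd9}.
In 0f40ba4's history but not a213bd9's: {0f40ba4, 11d037b, 4cce848, 617ed9c, e0e833a} — 5 commits.

5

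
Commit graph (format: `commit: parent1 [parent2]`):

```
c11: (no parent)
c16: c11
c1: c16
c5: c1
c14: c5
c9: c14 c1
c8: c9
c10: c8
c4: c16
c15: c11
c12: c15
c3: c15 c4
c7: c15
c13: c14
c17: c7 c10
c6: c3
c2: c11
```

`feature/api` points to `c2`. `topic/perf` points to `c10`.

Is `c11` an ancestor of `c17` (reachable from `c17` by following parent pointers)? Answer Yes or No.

Ancestors of c17 (commits reachable by following parents): {c1, c10, c11, c14, c15, c16, c17, c5, c7, c8, c9}.
c11 is in that set, so it is an ancestor of c17.

Yes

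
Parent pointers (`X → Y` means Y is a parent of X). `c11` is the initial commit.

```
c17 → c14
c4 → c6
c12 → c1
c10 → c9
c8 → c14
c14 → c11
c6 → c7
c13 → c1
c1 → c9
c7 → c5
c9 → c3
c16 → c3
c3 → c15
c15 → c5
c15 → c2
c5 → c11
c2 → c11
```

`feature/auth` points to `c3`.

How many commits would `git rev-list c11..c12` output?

7

Reachable from c12: {c1, c11, c12, c15, c2, c3, c5, c9}.
Reachable from c11: {c11}.
In c12's history but not c11's: {c1, c12, c15, c2, c3, c5, c9} — 7 commits.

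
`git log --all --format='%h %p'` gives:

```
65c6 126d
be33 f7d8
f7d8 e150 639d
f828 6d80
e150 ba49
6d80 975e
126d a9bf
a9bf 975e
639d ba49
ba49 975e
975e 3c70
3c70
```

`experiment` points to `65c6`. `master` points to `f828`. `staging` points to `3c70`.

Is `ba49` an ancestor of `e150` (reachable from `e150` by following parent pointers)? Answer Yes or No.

Ancestors of e150 (commits reachable by following parents): {3c70, 975e, ba49, e150}.
ba49 is in that set, so it is an ancestor of e150.

Yes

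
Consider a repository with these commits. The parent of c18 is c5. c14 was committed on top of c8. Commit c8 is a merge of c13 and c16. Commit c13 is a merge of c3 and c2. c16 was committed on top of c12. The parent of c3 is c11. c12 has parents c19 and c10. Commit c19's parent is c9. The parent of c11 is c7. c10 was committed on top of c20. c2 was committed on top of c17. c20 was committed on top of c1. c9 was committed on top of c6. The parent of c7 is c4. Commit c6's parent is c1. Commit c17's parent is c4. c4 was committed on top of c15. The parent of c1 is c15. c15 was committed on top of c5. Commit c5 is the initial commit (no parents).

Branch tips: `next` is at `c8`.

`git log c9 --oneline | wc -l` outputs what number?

Walking parent pointers from c9: reachable set = {c1, c15, c5, c6, c9}.
That is 5 commits.

5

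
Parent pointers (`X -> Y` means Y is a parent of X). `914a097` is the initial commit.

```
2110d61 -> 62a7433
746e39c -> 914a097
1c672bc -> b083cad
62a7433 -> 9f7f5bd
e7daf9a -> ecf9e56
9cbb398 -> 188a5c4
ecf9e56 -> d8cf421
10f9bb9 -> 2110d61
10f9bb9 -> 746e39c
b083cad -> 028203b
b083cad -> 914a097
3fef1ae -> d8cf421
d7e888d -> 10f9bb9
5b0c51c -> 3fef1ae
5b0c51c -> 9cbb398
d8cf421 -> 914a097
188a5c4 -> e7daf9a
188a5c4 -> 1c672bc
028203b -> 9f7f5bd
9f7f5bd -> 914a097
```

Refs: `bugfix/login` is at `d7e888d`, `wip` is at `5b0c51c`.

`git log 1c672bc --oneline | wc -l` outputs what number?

5

Walking parent pointers from 1c672bc: reachable set = {028203b, 1c672bc, 914a097, 9f7f5bd, b083cad}.
That is 5 commits.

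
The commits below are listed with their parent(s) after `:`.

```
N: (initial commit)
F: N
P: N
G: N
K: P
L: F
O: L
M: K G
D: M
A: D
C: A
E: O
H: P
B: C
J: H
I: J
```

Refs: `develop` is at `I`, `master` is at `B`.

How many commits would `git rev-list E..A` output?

6

Reachable from A: {A, D, G, K, M, N, P}.
Reachable from E: {E, F, L, N, O}.
In A's history but not E's: {A, D, G, K, M, P} — 6 commits.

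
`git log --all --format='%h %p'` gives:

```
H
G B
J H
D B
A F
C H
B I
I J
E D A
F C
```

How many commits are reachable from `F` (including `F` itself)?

Walking parent pointers from F: reachable set = {C, F, H}.
That is 3 commits.

3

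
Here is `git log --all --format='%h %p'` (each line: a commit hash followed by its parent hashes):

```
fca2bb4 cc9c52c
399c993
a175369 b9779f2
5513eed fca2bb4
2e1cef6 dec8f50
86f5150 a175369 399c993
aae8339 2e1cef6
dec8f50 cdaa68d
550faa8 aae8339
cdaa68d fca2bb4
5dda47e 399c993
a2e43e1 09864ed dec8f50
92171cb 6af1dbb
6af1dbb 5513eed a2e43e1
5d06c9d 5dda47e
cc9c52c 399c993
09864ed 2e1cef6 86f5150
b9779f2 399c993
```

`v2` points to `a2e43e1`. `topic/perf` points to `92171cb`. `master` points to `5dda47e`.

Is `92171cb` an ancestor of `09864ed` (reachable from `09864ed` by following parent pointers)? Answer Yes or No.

No

Ancestors of 09864ed: {09864ed, 2e1cef6, 399c993, 86f5150, a175369, b9779f2, cc9c52c, cdaa68d, dec8f50, fca2bb4}.
92171cb is not in that set, so it is not an ancestor of 09864ed.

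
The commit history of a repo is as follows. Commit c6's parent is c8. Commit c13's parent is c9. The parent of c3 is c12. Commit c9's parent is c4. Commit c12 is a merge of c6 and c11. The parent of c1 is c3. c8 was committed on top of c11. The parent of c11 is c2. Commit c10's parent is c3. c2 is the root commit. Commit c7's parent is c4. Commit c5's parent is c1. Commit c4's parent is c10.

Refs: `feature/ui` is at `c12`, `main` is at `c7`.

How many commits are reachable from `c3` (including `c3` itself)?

6

Walking parent pointers from c3: reachable set = {c11, c12, c2, c3, c6, c8}.
That is 6 commits.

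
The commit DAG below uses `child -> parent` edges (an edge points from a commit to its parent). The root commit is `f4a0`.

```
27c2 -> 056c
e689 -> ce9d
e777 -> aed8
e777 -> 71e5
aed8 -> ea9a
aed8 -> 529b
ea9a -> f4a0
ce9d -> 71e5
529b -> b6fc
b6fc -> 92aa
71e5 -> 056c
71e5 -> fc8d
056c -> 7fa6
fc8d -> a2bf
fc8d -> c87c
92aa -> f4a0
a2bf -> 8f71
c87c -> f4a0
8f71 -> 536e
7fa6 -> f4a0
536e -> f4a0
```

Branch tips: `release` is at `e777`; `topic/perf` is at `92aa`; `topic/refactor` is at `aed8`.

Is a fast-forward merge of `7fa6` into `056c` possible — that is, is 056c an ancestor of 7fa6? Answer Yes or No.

No

A fast-forward from 056c to 7fa6 is possible iff 056c is an ancestor of 7fa6.
Ancestors of 7fa6: {7fa6, f4a0}.
056c is not among them, so fast-forward is not possible.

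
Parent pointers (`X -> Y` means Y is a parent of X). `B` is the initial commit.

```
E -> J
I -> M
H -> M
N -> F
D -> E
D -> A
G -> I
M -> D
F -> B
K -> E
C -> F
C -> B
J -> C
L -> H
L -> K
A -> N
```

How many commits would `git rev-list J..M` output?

5

Reachable from M: {A, B, C, D, E, F, J, M, N}.
Reachable from J: {B, C, F, J}.
In M's history but not J's: {A, D, E, M, N} — 5 commits.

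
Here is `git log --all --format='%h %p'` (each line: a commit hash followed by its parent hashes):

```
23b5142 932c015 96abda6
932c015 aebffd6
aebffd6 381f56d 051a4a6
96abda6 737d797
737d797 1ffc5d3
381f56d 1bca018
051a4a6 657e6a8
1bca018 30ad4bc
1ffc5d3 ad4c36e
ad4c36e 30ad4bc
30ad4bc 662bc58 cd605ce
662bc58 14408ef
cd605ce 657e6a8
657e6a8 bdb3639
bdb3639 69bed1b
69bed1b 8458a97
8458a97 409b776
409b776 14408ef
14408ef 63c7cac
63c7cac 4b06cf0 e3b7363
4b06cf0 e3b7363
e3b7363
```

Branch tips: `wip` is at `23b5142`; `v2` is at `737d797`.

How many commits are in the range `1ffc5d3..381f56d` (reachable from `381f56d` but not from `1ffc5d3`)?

Reachable from 381f56d: {14408ef, 1bca018, 30ad4bc, 381f56d, 409b776, 4b06cf0, 63c7cac, 657e6a8, 662bc58, 69bed1b, 8458a97, bdb3639, cd605ce, e3b7363}.
Reachable from 1ffc5d3: {14408ef, 1ffc5d3, 30ad4bc, 409b776, 4b06cf0, 63c7cac, 657e6a8, 662bc58, 69bed1b, 8458a97, ad4c36e, bdb3639, cd605ce, e3b7363}.
In 381f56d's history but not 1ffc5d3's: {1bca018, 381f56d} — 2 commits.

2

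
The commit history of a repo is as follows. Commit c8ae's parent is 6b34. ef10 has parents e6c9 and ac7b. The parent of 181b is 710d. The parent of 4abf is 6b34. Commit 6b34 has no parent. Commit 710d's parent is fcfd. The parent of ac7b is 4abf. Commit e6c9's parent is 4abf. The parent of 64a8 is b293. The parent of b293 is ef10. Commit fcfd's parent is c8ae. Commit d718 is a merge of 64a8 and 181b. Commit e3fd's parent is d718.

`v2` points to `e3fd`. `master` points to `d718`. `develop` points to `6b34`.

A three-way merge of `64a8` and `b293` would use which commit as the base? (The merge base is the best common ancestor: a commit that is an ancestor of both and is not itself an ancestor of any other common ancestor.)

Ancestors of 64a8: {4abf, 64a8, 6b34, ac7b, b293, e6c9, ef10}.
Ancestors of b293: {4abf, 6b34, ac7b, b293, e6c9, ef10}.
Common ancestors: {4abf, 6b34, ac7b, b293, e6c9, ef10}.
Among these, b293 is not an ancestor of any other common ancestor — it is the merge base.

b293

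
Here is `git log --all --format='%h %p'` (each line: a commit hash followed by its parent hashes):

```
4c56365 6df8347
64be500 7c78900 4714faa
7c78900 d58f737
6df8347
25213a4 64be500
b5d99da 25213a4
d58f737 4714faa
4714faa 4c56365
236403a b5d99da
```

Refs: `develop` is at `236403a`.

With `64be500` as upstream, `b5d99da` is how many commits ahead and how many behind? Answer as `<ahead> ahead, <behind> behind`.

Reachable from b5d99da: {25213a4, 4714faa, 4c56365, 64be500, 6df8347, 7c78900, b5d99da, d58f737}.
Reachable from 64be500: {4714faa, 4c56365, 64be500, 6df8347, 7c78900, d58f737}.
Only in b5d99da's history (ahead): {25213a4, b5d99da} — 2.
Only in 64be500's history (behind): {} — 0.

2 ahead, 0 behind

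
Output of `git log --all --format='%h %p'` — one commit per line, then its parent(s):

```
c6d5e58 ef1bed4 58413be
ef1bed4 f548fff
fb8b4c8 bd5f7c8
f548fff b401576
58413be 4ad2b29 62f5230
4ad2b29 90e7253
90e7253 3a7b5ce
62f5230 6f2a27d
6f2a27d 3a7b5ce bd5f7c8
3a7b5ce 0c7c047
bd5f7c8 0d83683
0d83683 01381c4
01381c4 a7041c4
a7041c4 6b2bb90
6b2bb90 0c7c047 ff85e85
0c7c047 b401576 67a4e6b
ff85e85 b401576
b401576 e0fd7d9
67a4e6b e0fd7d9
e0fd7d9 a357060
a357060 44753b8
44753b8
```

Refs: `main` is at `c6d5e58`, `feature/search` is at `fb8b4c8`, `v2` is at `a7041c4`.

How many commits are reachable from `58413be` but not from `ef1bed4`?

14

Reachable from 58413be: {01381c4, 0c7c047, 0d83683, 3a7b5ce, 44753b8, 4ad2b29, 58413be, 62f5230, 67a4e6b, 6b2bb90, 6f2a27d, 90e7253, a357060, a7041c4, b401576, bd5f7c8, e0fd7d9, ff85e85}.
Reachable from ef1bed4: {44753b8, a357060, b401576, e0fd7d9, ef1bed4, f548fff}.
In 58413be's history but not ef1bed4's: {01381c4, 0c7c047, 0d83683, 3a7b5ce, 4ad2b29, 58413be, 62f5230, 67a4e6b, 6b2bb90, 6f2a27d, 90e7253, a7041c4, bd5f7c8, ff85e85} — 14 commits.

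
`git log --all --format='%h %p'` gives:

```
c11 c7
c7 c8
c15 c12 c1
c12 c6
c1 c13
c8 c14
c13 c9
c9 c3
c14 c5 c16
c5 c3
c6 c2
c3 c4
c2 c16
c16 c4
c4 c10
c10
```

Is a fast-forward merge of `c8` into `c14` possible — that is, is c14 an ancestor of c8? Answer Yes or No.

Yes

A fast-forward from c14 to c8 is possible iff c14 is an ancestor of c8.
Ancestors of c8: {c10, c14, c16, c3, c4, c5, c8}.
c14 is among them, so fast-forward is possible.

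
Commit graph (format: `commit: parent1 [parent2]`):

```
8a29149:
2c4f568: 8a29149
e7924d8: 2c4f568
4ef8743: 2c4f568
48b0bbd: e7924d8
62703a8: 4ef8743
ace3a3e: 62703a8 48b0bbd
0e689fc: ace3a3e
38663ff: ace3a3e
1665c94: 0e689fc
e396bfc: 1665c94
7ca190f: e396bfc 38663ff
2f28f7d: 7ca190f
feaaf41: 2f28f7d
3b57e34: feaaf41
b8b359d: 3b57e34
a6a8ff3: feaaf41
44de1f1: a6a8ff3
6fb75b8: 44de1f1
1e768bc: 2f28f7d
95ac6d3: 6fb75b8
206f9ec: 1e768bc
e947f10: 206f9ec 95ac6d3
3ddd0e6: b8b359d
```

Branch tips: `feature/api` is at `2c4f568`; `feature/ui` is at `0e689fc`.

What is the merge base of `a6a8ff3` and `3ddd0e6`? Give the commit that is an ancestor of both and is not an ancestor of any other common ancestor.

Ancestors of a6a8ff3: {0e689fc, 1665c94, 2c4f568, 2f28f7d, 38663ff, 48b0bbd, 4ef8743, 62703a8, 7ca190f, 8a29149, a6a8ff3, ace3a3e, e396bfc, e7924d8, feaaf41}.
Ancestors of 3ddd0e6: {0e689fc, 1665c94, 2c4f568, 2f28f7d, 38663ff, 3b57e34, 3ddd0e6, 48b0bbd, 4ef8743, 62703a8, 7ca190f, 8a29149, ace3a3e, b8b359d, e396bfc, e7924d8, feaaf41}.
Common ancestors: {0e689fc, 1665c94, 2c4f568, 2f28f7d, 38663ff, 48b0bbd, 4ef8743, 62703a8, 7ca190f, 8a29149, ace3a3e, e396bfc, e7924d8, feaaf41}.
Among these, feaaf41 is not an ancestor of any other common ancestor — it is the merge base.

feaaf41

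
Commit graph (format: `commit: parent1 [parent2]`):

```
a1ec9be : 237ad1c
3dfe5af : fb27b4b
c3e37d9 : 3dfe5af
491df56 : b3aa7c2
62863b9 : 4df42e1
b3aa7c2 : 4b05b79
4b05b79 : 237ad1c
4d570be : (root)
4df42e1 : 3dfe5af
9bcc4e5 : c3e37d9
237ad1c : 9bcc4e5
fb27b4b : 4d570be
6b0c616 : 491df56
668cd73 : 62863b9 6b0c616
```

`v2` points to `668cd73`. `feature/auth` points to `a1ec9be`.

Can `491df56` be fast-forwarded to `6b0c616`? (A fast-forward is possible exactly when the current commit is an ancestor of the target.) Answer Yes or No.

Yes

A fast-forward from 491df56 to 6b0c616 is possible iff 491df56 is an ancestor of 6b0c616.
Ancestors of 6b0c616: {237ad1c, 3dfe5af, 491df56, 4b05b79, 4d570be, 6b0c616, 9bcc4e5, b3aa7c2, c3e37d9, fb27b4b}.
491df56 is among them, so fast-forward is possible.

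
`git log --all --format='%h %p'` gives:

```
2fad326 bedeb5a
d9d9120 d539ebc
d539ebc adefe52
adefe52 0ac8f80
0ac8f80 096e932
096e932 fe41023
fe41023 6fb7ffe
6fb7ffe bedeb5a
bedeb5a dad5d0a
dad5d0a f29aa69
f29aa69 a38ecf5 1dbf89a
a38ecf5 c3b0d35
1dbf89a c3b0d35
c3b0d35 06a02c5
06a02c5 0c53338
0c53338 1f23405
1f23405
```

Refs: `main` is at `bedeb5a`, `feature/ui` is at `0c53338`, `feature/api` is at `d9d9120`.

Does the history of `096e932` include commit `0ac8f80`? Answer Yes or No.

No

Ancestors of 096e932: {06a02c5, 096e932, 0c53338, 1dbf89a, 1f23405, 6fb7ffe, a38ecf5, bedeb5a, c3b0d35, dad5d0a, f29aa69, fe41023}.
0ac8f80 is not in that set, so it is not an ancestor of 096e932.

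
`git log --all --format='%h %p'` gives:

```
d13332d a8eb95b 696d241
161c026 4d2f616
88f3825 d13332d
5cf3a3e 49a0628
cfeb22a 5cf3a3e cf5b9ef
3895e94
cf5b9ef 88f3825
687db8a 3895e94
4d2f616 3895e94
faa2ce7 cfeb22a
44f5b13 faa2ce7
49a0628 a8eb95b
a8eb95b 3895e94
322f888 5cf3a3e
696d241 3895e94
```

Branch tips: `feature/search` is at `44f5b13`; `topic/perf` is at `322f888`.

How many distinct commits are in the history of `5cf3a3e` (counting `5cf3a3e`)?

4

Walking parent pointers from 5cf3a3e: reachable set = {3895e94, 49a0628, 5cf3a3e, a8eb95b}.
That is 4 commits.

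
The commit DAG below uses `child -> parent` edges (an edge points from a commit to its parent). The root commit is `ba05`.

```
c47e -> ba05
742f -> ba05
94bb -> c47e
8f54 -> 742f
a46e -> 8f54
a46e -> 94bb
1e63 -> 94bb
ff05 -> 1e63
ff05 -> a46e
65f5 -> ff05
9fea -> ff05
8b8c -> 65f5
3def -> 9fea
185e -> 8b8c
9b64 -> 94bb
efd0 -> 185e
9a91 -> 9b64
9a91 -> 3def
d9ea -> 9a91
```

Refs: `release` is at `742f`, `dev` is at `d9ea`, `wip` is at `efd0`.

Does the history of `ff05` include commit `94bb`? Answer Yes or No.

Ancestors of ff05 (commits reachable by following parents): {1e63, 742f, 8f54, 94bb, a46e, ba05, c47e, ff05}.
94bb is in that set, so it is an ancestor of ff05.

Yes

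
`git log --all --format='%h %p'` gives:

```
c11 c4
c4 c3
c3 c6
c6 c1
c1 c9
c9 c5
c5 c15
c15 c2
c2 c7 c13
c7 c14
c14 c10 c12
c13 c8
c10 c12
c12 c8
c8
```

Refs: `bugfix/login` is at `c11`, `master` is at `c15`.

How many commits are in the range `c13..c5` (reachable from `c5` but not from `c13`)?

7

Reachable from c5: {c10, c12, c13, c14, c15, c2, c5, c7, c8}.
Reachable from c13: {c13, c8}.
In c5's history but not c13's: {c10, c12, c14, c15, c2, c5, c7} — 7 commits.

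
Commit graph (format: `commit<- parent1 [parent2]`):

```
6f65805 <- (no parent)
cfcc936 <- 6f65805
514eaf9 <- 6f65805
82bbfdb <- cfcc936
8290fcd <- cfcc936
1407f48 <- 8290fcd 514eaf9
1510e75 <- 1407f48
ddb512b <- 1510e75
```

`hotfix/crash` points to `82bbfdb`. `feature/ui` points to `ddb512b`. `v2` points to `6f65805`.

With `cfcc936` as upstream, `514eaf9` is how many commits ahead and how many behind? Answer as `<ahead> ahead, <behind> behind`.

Reachable from 514eaf9: {514eaf9, 6f65805}.
Reachable from cfcc936: {6f65805, cfcc936}.
Only in 514eaf9's history (ahead): {514eaf9} — 1.
Only in cfcc936's history (behind): {cfcc936} — 1.

1 ahead, 1 behind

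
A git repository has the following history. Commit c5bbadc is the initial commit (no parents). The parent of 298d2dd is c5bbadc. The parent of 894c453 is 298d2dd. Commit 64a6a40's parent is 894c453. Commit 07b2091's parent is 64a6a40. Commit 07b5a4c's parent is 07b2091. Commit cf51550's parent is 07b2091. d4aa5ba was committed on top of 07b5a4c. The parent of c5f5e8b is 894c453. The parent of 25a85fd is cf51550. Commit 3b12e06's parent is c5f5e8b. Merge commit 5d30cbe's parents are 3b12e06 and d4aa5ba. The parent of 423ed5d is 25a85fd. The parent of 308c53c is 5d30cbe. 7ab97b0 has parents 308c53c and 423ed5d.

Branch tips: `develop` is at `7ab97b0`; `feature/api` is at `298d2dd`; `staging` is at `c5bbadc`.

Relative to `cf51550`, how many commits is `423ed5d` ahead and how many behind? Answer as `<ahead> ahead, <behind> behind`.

Reachable from 423ed5d: {07b2091, 25a85fd, 298d2dd, 423ed5d, 64a6a40, 894c453, c5bbadc, cf51550}.
Reachable from cf51550: {07b2091, 298d2dd, 64a6a40, 894c453, c5bbadc, cf51550}.
Only in 423ed5d's history (ahead): {25a85fd, 423ed5d} — 2.
Only in cf51550's history (behind): {} — 0.

2 ahead, 0 behind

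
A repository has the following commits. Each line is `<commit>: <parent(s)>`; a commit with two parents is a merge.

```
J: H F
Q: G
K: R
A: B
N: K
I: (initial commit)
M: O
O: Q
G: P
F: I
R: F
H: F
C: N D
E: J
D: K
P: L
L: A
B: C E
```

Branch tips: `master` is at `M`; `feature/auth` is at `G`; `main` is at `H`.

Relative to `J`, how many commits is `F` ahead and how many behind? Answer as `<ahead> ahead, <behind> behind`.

Reachable from F: {F, I}.
Reachable from J: {F, H, I, J}.
Only in F's history (ahead): {} — 0.
Only in J's history (behind): {H, J} — 2.

0 ahead, 2 behind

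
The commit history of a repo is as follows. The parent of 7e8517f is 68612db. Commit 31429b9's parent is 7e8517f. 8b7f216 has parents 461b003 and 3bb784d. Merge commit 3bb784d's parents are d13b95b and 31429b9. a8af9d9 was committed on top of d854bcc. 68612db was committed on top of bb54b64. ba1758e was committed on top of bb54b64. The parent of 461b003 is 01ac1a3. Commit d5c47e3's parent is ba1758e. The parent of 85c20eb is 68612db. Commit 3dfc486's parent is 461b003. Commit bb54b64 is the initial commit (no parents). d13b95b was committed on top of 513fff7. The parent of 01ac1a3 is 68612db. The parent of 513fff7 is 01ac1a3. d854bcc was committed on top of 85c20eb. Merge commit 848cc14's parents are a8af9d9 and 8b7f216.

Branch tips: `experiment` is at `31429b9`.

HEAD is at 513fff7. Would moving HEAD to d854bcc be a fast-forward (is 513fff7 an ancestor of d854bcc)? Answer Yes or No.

A fast-forward from 513fff7 to d854bcc is possible iff 513fff7 is an ancestor of d854bcc.
Ancestors of d854bcc: {68612db, 85c20eb, bb54b64, d854bcc}.
513fff7 is not among them, so fast-forward is not possible.

No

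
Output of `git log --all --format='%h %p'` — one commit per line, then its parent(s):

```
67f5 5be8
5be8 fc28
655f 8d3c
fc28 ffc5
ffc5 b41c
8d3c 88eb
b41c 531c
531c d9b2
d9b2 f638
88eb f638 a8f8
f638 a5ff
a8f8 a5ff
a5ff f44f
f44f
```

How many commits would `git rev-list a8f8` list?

3

Walking parent pointers from a8f8: reachable set = {a5ff, a8f8, f44f}.
That is 3 commits.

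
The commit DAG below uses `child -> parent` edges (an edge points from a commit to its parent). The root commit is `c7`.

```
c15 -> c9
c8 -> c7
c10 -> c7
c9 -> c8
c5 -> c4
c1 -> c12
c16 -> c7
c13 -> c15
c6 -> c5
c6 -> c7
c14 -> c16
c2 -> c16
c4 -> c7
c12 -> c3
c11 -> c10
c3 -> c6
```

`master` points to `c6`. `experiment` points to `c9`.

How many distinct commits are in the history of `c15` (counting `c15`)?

4

Walking parent pointers from c15: reachable set = {c15, c7, c8, c9}.
That is 4 commits.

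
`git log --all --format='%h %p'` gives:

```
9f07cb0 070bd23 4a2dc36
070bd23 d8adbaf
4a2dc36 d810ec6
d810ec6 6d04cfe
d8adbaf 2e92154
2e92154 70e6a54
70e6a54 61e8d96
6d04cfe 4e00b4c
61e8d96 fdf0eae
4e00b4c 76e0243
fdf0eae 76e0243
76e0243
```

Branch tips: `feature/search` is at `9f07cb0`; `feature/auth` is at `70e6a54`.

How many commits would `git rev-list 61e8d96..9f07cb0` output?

9

Reachable from 9f07cb0: {070bd23, 2e92154, 4a2dc36, 4e00b4c, 61e8d96, 6d04cfe, 70e6a54, 76e0243, 9f07cb0, d810ec6, d8adbaf, fdf0eae}.
Reachable from 61e8d96: {61e8d96, 76e0243, fdf0eae}.
In 9f07cb0's history but not 61e8d96's: {070bd23, 2e92154, 4a2dc36, 4e00b4c, 6d04cfe, 70e6a54, 9f07cb0, d810ec6, d8adbaf} — 9 commits.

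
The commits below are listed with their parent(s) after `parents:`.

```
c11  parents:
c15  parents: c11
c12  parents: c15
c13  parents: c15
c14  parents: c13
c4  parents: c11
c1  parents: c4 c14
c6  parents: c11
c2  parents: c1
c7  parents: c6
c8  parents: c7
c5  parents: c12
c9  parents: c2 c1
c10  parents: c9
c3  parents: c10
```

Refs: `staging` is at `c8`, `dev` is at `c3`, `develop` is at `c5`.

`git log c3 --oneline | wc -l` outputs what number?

10

Walking parent pointers from c3: reachable set = {c1, c10, c11, c13, c14, c15, c2, c3, c4, c9}.
That is 10 commits.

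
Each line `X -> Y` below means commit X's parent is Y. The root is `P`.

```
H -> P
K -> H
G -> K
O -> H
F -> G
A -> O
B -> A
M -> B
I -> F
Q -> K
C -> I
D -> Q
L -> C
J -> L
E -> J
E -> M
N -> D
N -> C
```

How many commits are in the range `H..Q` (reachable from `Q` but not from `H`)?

2

Reachable from Q: {H, K, P, Q}.
Reachable from H: {H, P}.
In Q's history but not H's: {K, Q} — 2 commits.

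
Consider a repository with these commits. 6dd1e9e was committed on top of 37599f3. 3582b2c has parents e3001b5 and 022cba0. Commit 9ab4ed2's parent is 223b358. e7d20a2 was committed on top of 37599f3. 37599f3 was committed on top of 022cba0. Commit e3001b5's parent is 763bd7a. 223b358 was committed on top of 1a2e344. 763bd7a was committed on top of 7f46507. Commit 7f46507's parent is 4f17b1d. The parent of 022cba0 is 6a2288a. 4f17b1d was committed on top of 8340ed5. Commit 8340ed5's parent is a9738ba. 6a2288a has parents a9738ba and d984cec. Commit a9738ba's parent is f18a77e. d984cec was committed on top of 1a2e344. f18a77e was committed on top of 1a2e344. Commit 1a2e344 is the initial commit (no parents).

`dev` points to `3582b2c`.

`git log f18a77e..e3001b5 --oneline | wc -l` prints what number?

6

Reachable from e3001b5: {1a2e344, 4f17b1d, 763bd7a, 7f46507, 8340ed5, a9738ba, e3001b5, f18a77e}.
Reachable from f18a77e: {1a2e344, f18a77e}.
In e3001b5's history but not f18a77e's: {4f17b1d, 763bd7a, 7f46507, 8340ed5, a9738ba, e3001b5} — 6 commits.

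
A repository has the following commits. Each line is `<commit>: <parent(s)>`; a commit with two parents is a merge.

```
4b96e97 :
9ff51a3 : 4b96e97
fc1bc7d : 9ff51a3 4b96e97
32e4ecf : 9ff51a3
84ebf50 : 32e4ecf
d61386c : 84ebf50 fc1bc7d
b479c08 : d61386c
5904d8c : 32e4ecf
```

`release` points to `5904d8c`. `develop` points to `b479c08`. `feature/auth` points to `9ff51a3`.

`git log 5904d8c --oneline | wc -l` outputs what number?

4

Walking parent pointers from 5904d8c: reachable set = {32e4ecf, 4b96e97, 5904d8c, 9ff51a3}.
That is 4 commits.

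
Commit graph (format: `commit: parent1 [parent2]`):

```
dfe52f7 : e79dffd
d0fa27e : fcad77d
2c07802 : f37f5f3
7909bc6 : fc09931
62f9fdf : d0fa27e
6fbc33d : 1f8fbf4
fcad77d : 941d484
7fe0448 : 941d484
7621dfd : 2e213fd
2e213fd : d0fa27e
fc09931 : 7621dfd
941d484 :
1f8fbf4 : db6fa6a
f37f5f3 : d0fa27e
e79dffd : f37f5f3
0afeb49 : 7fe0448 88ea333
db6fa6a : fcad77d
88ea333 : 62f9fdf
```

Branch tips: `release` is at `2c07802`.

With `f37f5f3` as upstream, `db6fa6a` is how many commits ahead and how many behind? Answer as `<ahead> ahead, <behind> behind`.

Reachable from db6fa6a: {941d484, db6fa6a, fcad77d}.
Reachable from f37f5f3: {941d484, d0fa27e, f37f5f3, fcad77d}.
Only in db6fa6a's history (ahead): {db6fa6a} — 1.
Only in f37f5f3's history (behind): {d0fa27e, f37f5f3} — 2.

1 ahead, 2 behind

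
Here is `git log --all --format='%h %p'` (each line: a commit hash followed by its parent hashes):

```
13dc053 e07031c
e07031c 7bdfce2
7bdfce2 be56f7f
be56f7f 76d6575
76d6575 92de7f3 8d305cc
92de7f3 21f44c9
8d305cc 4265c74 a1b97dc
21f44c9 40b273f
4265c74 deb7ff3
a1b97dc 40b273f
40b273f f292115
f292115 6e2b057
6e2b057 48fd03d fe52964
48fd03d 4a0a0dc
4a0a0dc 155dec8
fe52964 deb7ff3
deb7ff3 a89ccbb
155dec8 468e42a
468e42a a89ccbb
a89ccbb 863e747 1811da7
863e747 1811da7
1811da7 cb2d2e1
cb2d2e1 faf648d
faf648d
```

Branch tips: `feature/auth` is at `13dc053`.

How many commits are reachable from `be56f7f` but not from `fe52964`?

Reachable from be56f7f: {155dec8, 1811da7, 21f44c9, 40b273f, 4265c74, 468e42a, 48fd03d, 4a0a0dc, 6e2b057, 76d6575, 863e747, 8d305cc, 92de7f3, a1b97dc, a89ccbb, be56f7f, cb2d2e1, deb7ff3, f292115, faf648d, fe52964}.
Reachable from fe52964: {1811da7, 863e747, a89ccbb, cb2d2e1, deb7ff3, faf648d, fe52964}.
In be56f7f's history but not fe52964's: {155dec8, 21f44c9, 40b273f, 4265c74, 468e42a, 48fd03d, 4a0a0dc, 6e2b057, 76d6575, 8d305cc, 92de7f3, a1b97dc, be56f7f, f292115} — 14 commits.

14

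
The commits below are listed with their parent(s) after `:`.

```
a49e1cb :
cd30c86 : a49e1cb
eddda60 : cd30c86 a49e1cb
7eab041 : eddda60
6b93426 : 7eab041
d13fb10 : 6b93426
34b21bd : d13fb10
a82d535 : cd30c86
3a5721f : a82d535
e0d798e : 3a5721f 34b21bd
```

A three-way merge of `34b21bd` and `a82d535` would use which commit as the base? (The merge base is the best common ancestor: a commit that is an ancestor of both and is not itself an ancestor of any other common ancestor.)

Ancestors of 34b21bd: {34b21bd, 6b93426, 7eab041, a49e1cb, cd30c86, d13fb10, eddda60}.
Ancestors of a82d535: {a49e1cb, a82d535, cd30c86}.
Common ancestors: {a49e1cb, cd30c86}.
Among these, cd30c86 is not an ancestor of any other common ancestor — it is the merge base.

cd30c86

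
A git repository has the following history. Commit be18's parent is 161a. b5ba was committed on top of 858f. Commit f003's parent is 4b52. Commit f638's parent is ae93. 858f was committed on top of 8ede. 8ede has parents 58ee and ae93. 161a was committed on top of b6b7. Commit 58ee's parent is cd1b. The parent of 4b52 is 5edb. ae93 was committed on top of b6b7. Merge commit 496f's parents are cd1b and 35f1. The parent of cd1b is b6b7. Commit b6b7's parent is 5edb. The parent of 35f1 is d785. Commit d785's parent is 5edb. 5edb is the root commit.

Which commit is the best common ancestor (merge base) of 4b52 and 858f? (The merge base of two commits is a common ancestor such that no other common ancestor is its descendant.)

Ancestors of 4b52: {4b52, 5edb}.
Ancestors of 858f: {58ee, 5edb, 858f, 8ede, ae93, b6b7, cd1b}.
Common ancestors: {5edb}.
The only common ancestor is 5edb, so it is the merge base.

5edb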